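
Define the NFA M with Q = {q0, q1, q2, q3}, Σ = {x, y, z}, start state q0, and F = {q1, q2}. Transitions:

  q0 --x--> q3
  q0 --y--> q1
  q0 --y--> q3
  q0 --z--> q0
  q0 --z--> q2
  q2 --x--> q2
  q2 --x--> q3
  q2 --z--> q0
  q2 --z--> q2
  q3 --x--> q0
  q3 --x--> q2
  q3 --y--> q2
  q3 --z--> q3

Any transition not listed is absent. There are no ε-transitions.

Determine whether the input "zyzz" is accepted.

No

Start in {q0}.
Read 'z': q0→{q0, q2}; now {q0, q2}.
Read 'y': q0→{q1, q3}, q2→∅; now {q1, q3}.
Read 'z': q1→∅, q3→{q3}; now {q3}.
Read 'z': q3→{q3}; now {q3}.
The final set {q3} contains no accepting state.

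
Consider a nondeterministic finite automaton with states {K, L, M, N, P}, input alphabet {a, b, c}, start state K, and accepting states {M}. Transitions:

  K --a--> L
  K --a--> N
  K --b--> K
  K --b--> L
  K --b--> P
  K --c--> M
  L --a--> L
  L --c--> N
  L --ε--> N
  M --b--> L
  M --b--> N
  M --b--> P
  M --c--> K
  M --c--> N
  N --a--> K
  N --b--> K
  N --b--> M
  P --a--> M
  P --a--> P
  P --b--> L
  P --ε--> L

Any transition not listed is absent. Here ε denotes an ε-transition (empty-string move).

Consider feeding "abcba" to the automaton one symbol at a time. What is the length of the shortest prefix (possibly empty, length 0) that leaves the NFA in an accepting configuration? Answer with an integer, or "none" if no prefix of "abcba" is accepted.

2

Start in {K}.
Read 'a': K→{L, N}; now {L, N}.
Read 'b': L→∅, N→{K, M}; now {K, M}.
None of the earlier sets intersect F, but {K, M} does.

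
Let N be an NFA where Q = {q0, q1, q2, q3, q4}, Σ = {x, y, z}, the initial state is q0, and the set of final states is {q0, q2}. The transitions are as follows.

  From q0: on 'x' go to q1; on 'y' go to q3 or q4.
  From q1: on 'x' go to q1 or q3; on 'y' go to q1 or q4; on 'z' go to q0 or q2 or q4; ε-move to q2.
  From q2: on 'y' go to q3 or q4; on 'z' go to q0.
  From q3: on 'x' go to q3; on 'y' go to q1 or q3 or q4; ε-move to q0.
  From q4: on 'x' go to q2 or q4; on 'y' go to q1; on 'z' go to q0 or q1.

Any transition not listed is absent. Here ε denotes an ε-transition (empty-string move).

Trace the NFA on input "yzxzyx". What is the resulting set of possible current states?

Start in {q0}.
Read 'y': {q0} → {q0, q3, q4}.
Read 'z': {q0, q3, q4} → {q0, q1, q2}.
Read 'x': {q0, q1, q2} → {q0, q1, q2, q3}.
Read 'z': {q0, q1, q2, q3} → {q0, q2, q4}.
Read 'y': {q0, q2, q4} → {q0, q1, q2, q3, q4}.
Read 'x': {q0, q1, q2, q3, q4} → {q0, q1, q2, q3, q4}.

{q0, q1, q2, q3, q4}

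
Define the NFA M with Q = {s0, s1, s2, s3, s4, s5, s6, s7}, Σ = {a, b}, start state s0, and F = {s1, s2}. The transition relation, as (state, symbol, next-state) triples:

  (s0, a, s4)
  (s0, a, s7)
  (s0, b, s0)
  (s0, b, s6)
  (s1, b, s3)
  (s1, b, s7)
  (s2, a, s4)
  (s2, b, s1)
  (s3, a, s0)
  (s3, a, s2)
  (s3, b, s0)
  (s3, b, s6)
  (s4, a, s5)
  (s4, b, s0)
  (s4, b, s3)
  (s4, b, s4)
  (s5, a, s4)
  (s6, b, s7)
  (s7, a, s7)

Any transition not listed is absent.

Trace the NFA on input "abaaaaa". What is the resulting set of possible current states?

Start in {s0}.
Read 'a': {s0} → {s4, s7}.
Read 'b': {s4, s7} → {s0, s3, s4}.
Read 'a': {s0, s3, s4} → {s0, s2, s4, s5, s7}.
Read 'a': {s0, s2, s4, s5, s7} → {s4, s5, s7}.
Read 'a': {s4, s5, s7} → {s4, s5, s7}.
Read 'a': {s4, s5, s7} → {s4, s5, s7}.
Read 'a': {s4, s5, s7} → {s4, s5, s7}.

{s4, s5, s7}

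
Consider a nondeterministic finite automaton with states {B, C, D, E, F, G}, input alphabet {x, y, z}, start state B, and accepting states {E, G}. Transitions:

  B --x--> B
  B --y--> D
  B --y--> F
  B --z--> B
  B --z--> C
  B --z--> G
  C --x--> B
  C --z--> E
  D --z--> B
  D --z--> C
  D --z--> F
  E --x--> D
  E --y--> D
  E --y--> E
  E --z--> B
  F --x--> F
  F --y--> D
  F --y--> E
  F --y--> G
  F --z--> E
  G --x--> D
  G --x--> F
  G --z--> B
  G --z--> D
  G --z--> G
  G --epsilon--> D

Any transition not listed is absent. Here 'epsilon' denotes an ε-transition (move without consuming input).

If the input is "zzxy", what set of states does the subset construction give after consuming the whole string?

{D, E, F, G}

Start in {B}.
Read 'z': {B} → {B, C, D, G}.
Read 'z': {B, C, D, G} → {B, C, D, E, F, G}.
Read 'x': {B, C, D, E, F, G} → {B, D, F}.
Read 'y': {B, D, F} → {D, E, F, G}.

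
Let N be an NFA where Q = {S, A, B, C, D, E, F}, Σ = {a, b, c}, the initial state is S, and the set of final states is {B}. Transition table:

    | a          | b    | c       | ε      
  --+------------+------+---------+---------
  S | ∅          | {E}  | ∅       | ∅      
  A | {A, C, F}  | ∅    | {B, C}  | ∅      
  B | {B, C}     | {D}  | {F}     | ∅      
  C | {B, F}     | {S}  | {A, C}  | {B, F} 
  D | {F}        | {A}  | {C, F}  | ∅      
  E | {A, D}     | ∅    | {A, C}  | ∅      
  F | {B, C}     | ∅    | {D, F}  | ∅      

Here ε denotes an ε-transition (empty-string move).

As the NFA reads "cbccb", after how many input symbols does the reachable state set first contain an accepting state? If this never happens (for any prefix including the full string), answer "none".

none

Start in {S}.
Read 'c': S→∅; now ∅.
The set is empty and remains empty for the remaining 4 symbols.
No reachable set along the way intersects F.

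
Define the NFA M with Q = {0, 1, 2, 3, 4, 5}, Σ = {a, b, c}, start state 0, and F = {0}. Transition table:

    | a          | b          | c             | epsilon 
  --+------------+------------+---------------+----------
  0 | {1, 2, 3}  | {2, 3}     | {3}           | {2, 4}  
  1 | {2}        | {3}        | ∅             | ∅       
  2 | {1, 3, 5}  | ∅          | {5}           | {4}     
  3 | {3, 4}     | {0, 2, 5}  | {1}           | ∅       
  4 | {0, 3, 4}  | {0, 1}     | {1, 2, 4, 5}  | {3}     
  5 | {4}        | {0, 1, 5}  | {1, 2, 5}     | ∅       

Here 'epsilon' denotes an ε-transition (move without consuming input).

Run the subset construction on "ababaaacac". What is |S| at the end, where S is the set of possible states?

5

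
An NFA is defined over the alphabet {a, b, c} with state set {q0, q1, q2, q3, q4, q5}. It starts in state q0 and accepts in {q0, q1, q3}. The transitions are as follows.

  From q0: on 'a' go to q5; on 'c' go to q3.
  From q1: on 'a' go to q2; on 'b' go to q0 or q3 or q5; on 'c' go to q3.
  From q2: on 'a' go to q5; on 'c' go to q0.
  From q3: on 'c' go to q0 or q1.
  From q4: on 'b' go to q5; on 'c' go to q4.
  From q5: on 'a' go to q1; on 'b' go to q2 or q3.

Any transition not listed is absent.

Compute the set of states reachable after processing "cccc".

{q0, q1}

Start in {q0}.
Read 'c': {q0} → {q3}.
Read 'c': {q3} → {q0, q1}.
Read 'c': {q0, q1} → {q3}.
Read 'c': {q3} → {q0, q1}.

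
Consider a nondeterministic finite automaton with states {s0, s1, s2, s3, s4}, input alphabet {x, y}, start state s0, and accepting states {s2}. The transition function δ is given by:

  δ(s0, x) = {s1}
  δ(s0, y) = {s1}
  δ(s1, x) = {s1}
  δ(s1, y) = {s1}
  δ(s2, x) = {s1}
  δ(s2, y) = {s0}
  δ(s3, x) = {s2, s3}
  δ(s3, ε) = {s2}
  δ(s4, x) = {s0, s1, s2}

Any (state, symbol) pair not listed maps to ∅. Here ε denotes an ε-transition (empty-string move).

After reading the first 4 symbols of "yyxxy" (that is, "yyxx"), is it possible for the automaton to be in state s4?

No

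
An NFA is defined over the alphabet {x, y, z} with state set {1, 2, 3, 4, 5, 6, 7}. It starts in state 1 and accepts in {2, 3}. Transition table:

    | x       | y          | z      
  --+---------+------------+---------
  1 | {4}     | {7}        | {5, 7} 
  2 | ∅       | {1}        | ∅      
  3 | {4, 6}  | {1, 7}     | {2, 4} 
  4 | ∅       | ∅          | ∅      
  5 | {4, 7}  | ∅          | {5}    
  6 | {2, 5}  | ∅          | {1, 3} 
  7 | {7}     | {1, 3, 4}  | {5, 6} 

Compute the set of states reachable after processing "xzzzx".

∅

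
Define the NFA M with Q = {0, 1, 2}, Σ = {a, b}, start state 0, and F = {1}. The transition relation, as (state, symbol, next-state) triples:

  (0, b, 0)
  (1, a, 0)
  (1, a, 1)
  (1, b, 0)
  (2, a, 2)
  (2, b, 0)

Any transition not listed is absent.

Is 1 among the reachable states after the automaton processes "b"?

No

Start in {0}.
Read 'b': 0→{0}; now {0}.
State 1 is not in {0}.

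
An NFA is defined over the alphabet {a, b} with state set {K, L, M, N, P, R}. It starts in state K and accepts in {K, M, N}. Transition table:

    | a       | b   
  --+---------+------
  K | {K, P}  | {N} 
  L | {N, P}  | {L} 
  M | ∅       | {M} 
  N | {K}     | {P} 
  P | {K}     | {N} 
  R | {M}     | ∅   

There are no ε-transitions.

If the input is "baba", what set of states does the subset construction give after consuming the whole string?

Start in {K}.
Read 'b': K→{N}; now {N}.
Read 'a': N→{K}; now {K}.
Read 'b': K→{N}; now {N}.
Read 'a': N→{K}; now {K}.

{K}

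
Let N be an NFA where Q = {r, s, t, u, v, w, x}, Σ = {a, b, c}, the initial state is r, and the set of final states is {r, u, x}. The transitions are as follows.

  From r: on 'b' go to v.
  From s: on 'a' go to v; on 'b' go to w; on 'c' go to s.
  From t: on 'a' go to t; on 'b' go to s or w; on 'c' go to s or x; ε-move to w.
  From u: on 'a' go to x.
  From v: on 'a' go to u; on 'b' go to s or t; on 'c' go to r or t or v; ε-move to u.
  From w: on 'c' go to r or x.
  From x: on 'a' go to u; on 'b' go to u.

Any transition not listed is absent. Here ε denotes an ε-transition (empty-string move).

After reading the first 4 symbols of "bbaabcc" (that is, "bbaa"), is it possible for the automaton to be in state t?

Start in {r}.
Read 'b': r→{v}; union {v}; ε-closure = {u, v}.
Read 'b': u→∅, v→{s, t}; union {s, t}; ε-closure = {s, t, w}.
Read 'a': s→{v}, t→{t}, w→∅; union {t, v}; ε-closure = {t, u, v, w}.
Read 'a': t→{t}, u→{x}, v→{u}, w→∅; union {t, u, x}; ε-closure = {t, u, w, x}.
State t is in {t, u, w, x}.

Yes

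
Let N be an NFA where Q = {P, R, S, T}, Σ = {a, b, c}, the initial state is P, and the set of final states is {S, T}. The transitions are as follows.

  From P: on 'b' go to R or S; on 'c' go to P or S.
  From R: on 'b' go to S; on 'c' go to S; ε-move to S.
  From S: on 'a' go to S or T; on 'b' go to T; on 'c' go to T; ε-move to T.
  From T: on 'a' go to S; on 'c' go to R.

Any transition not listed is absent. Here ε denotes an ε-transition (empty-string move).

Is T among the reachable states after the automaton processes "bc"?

Start in {P}.
Read 'b': {P} → {R, S, T}.
Read 'c': {R, S, T} → {R, S, T}.
State T is in {R, S, T}.

Yes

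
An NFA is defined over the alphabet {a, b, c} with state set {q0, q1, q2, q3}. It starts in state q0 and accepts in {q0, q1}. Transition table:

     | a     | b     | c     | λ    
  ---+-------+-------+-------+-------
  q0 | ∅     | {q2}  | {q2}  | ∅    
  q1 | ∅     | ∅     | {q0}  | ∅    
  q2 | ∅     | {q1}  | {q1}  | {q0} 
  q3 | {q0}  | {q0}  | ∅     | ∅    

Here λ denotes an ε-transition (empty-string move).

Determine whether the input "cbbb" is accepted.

Yes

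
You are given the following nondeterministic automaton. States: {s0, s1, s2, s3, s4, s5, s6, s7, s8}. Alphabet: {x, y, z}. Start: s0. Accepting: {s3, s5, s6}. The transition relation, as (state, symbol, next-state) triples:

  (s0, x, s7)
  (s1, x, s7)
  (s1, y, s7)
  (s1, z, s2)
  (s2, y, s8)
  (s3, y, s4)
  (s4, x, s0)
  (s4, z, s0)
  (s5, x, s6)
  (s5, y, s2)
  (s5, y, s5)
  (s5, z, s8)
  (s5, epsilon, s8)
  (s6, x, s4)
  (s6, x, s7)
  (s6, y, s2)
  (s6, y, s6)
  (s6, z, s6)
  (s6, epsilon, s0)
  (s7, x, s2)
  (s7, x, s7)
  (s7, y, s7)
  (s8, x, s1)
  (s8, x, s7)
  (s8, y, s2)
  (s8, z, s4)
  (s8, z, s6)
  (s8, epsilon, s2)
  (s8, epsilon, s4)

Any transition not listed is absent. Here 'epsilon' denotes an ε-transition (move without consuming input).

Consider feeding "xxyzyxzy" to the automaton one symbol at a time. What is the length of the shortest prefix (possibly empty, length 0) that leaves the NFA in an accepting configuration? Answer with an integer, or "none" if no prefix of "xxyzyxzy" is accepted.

4

Start in {s0}.
Read 'x': s0→{s7}; now {s7}.
Read 'x': s7→{s2, s7}; now {s2, s7}.
Read 'y': s2→{s8}, s7→{s7}; union {s7, s8}; ε-closure = {s2, s4, s7, s8}.
Read 'z': s2→∅, s4→{s0}, s7→∅, s8→{s4, s6}; now {s0, s4, s6}.
None of the earlier sets intersect F, but {s0, s4, s6} does.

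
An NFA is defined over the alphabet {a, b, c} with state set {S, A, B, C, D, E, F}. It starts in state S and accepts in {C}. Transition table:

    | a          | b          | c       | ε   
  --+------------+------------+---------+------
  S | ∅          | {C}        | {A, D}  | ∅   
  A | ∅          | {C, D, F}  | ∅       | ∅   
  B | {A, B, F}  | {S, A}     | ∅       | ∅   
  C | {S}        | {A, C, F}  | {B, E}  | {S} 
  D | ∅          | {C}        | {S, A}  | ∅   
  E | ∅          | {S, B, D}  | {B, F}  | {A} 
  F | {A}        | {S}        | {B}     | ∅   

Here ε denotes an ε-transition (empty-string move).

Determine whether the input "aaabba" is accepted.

No

Start in {S}.
Read 'a': S→∅; now ∅.
The set is empty and remains empty for the remaining 5 symbols.
The final set ∅ contains no accepting state.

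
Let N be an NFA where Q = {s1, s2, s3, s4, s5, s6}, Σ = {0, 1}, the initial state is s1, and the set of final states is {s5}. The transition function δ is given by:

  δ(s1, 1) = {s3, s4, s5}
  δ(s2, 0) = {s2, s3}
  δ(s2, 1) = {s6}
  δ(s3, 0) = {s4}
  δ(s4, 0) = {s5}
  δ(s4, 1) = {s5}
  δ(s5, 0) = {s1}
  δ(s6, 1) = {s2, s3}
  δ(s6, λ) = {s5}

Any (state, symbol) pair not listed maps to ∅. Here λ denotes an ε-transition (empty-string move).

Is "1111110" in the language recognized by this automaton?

No

Start in {s1}.
Read '1': s1→{s3, s4, s5}; now {s3, s4, s5}.
Read '1': s3→∅, s4→{s5}, s5→∅; now {s5}.
Read '1': s5→∅; now ∅.
The set is empty and remains empty for the remaining 4 symbols.
The final set ∅ contains no accepting state.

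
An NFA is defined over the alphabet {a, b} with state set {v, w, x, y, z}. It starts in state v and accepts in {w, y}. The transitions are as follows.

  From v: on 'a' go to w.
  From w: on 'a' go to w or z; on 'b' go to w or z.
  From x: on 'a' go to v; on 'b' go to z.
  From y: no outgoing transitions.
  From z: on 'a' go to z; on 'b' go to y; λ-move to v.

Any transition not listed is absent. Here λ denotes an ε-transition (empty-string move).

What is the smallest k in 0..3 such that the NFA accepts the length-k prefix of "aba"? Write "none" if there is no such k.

1

Start in {v}.
Read 'a': v→{w}; now {w}.
None of the earlier sets intersect F, but {w} does.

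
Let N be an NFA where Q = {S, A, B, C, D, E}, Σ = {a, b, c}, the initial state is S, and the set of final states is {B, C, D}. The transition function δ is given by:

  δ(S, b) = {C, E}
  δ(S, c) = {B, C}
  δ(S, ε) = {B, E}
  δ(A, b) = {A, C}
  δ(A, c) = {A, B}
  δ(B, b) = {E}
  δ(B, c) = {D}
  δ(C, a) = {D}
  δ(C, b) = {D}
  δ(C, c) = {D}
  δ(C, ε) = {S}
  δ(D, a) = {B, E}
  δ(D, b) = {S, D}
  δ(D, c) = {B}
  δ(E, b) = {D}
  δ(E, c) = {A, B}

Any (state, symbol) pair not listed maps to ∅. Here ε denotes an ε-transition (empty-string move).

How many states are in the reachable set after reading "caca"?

2

Start: ε-closure({S}) = {S, B, E}.
Read 'c': S→{B, C}, B→{D}, E→{A, B}; union {A, B, C, D}; ε-closure = {S, A, B, C, D, E}.
Read 'a': S→∅, A→∅, B→∅, C→{D}, D→{B, E}, E→∅; now {B, D, E}.
Read 'c': B→{D}, D→{B}, E→{A, B}; now {A, B, D}.
Read 'a': A→∅, B→∅, D→{B, E}; now {B, E}.
That set has 2 states.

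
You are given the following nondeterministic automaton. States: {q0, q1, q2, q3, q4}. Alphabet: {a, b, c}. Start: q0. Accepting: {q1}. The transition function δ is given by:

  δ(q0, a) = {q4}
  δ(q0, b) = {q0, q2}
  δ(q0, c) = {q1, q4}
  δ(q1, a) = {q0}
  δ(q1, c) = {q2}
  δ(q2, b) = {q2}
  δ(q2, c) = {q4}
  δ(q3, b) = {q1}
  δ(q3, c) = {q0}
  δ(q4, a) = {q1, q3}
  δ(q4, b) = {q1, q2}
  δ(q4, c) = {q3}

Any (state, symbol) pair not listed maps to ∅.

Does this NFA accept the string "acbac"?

Start in {q0}.
Read 'a': q0→{q4}; now {q4}.
Read 'c': q4→{q3}; now {q3}.
Read 'b': q3→{q1}; now {q1}.
Read 'a': q1→{q0}; now {q0}.
Read 'c': q0→{q1, q4}; now {q1, q4}.
The final set {q1, q4} contains the accepting state q1.

Yes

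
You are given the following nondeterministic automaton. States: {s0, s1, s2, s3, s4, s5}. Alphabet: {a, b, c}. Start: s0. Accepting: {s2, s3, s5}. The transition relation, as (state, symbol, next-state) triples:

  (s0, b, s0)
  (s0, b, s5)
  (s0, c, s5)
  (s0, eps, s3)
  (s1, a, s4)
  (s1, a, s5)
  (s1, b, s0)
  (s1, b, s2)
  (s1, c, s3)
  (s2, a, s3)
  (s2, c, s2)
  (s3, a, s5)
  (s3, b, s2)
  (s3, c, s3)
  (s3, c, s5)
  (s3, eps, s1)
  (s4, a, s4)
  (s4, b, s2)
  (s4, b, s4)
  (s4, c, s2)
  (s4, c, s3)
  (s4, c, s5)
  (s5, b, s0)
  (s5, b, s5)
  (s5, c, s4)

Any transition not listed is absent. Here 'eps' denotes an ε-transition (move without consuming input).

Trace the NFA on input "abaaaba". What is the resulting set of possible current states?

Start: ε-closure({s0}) = {s0, s1, s3}.
Read 'a': {s0, s1, s3} → {s4, s5}.
Read 'b': {s4, s5} → {s0, s1, s2, s3, s4, s5}.
Read 'a': {s0, s1, s2, s3, s4, s5} → {s1, s3, s4, s5}.
Read 'a': {s1, s3, s4, s5} → {s4, s5}.
Read 'a': {s4, s5} → {s4}.
Read 'b': {s4} → {s2, s4}.
Read 'a': {s2, s4} → {s1, s3, s4}.

{s1, s3, s4}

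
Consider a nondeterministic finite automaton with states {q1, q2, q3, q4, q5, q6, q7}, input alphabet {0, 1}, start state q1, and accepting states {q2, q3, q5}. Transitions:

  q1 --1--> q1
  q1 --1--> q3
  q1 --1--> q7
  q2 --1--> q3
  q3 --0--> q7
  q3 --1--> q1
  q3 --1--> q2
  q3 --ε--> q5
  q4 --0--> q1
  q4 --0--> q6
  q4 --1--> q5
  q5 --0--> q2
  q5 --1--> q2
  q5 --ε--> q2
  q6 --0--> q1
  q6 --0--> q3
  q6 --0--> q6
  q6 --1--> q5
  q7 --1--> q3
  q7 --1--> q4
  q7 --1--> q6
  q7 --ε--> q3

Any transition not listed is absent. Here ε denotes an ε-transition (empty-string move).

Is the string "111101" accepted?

Start in {q1}.
Read '1': q1→{q1, q3, q7}; union {q1, q3, q7}; ε-closure = {q1, q2, q3, q5, q7}.
Read '1': q1→{q1, q3, q7}, q2→{q3}, q3→{q1, q2}, q5→{q2}, q7→{q3, q4, q6}; union {q1, q2, q3, q4, q6, q7}; ε-closure = {q1, q2, q3, q4, q5, q6, q7}.
Read '1': q1→{q1, q3, q7}, q2→{q3}, q3→{q1, q2}, q4→{q5}, q5→{q2}, q6→{q5}, q7→{q3, q4, q6}; now {q1, q2, q3, q4, q5, q6, q7}.
Read '1': q1→{q1, q3, q7}, q2→{q3}, q3→{q1, q2}, q4→{q5}, q5→{q2}, q6→{q5}, q7→{q3, q4, q6}; now {q1, q2, q3, q4, q5, q6, q7}.
Read '0': q1→∅, q2→∅, q3→{q7}, q4→{q1, q6}, q5→{q2}, q6→{q1, q3, q6}, q7→∅; union {q1, q2, q3, q6, q7}; ε-closure = {q1, q2, q3, q5, q6, q7}.
Read '1': q1→{q1, q3, q7}, q2→{q3}, q3→{q1, q2}, q5→{q2}, q6→{q5}, q7→{q3, q4, q6}; now {q1, q2, q3, q4, q5, q6, q7}.
The final set {q1, q2, q3, q4, q5, q6, q7} contains the accepting states q2, q3, q5.

Yes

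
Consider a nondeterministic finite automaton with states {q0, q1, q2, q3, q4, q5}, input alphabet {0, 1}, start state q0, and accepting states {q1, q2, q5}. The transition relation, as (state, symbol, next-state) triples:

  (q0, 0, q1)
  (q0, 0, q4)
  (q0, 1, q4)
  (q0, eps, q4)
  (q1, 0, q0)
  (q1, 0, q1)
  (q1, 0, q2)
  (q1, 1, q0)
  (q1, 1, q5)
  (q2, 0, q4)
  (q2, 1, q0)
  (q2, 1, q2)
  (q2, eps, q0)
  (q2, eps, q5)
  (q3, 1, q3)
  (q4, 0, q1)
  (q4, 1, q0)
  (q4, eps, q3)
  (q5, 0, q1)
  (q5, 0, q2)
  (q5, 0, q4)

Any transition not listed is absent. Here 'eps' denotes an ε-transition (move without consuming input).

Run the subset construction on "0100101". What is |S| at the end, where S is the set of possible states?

5

Start: ε-closure({q0}) = {q0, q3, q4}.
Read '0': q0→{q1, q4}, q3→∅, q4→{q1}; union {q1, q4}; ε-closure = {q1, q3, q4}.
Read '1': q1→{q0, q5}, q3→{q3}, q4→{q0}; union {q0, q3, q5}; ε-closure = {q0, q3, q4, q5}.
Read '0': q0→{q1, q4}, q3→∅, q4→{q1}, q5→{q1, q2, q4}; union {q1, q2, q4}; ε-closure = {q0, q1, q2, q3, q4, q5}.
Read '0': q0→{q1, q4}, q1→{q0, q1, q2}, q2→{q4}, q3→∅, q4→{q1}, q5→{q1, q2, q4}; union {q0, q1, q2, q4}; ε-closure = {q0, q1, q2, q3, q4, q5}.
Read '1': q0→{q4}, q1→{q0, q5}, q2→{q0, q2}, q3→{q3}, q4→{q0}, q5→∅; now {q0, q2, q3, q4, q5}.
Read '0': q0→{q1, q4}, q2→{q4}, q3→∅, q4→{q1}, q5→{q1, q2, q4}; union {q1, q2, q4}; ε-closure = {q0, q1, q2, q3, q4, q5}.
Read '1': q0→{q4}, q1→{q0, q5}, q2→{q0, q2}, q3→{q3}, q4→{q0}, q5→∅; now {q0, q2, q3, q4, q5}.
That set has 5 states.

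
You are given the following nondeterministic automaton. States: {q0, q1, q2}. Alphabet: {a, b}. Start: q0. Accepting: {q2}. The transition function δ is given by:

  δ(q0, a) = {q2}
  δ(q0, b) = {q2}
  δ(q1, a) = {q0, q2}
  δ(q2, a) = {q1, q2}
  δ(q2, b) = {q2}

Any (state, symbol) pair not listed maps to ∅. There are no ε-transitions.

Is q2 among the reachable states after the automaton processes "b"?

Yes

Start in {q0}.
Read 'b': {q0} → {q2}.
State q2 is in {q2}.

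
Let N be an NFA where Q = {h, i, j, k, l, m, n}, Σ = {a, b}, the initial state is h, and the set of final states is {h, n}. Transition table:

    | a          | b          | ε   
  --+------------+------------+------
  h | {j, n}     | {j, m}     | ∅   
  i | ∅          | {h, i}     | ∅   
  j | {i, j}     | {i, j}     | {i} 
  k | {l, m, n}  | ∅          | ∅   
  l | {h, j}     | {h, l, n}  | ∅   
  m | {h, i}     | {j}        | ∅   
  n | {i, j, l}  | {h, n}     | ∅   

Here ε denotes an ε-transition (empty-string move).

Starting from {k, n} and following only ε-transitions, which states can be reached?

{k, n}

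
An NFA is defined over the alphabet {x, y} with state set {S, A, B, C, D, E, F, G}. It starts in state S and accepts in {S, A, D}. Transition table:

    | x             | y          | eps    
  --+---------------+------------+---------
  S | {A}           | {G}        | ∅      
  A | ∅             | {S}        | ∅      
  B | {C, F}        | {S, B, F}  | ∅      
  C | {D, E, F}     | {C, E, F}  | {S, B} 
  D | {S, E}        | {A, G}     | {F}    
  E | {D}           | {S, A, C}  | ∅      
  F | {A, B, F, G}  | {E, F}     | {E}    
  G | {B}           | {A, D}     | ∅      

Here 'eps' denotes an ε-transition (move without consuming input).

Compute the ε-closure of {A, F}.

{A, E, F}

Begin with {A, F}.
ε-move F → E; add E.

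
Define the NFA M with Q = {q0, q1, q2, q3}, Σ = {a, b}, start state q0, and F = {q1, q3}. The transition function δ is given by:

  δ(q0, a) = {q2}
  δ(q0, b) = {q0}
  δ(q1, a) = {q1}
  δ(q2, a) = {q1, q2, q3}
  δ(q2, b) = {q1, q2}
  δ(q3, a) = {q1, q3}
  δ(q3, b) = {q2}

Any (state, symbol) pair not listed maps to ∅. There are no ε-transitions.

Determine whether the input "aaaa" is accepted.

Start in {q0}.
Read 'a': {q0} → {q2}.
Read 'a': {q2} → {q1, q2, q3}.
Read 'a': {q1, q2, q3} → {q1, q2, q3}.
Read 'a': {q1, q2, q3} → {q1, q2, q3}.
The final set {q1, q2, q3} contains the accepting states q1, q3.

Yes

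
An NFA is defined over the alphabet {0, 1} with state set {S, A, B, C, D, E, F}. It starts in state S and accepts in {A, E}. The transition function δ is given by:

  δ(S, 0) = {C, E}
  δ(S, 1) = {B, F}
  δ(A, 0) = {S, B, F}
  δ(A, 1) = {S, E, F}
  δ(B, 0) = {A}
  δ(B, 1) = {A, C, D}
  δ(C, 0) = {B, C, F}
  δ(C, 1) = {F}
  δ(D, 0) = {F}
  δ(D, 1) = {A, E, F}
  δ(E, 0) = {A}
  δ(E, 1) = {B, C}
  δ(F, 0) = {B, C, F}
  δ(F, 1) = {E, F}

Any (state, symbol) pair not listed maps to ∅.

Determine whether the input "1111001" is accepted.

Yes

Start in {S}.
Read '1': S→{B, F}; now {B, F}.
Read '1': B→{A, C, D}, F→{E, F}; now {A, C, D, E, F}.
Read '1': A→{S, E, F}, C→{F}, D→{A, E, F}, E→{B, C}, F→{E, F}; now {S, A, B, C, E, F}.
Read '1': S→{B, F}, A→{S, E, F}, B→{A, C, D}, C→{F}, E→{B, C}, F→{E, F}; now {S, A, B, C, D, E, F}.
Read '0': S→{C, E}, A→{S, B, F}, B→{A}, C→{B, C, F}, D→{F}, E→{A}, F→{B, C, F}; now {S, A, B, C, E, F}.
Read '0': S→{C, E}, A→{S, B, F}, B→{A}, C→{B, C, F}, E→{A}, F→{B, C, F}; now {S, A, B, C, E, F}.
Read '1': S→{B, F}, A→{S, E, F}, B→{A, C, D}, C→{F}, E→{B, C}, F→{E, F}; now {S, A, B, C, D, E, F}.
The final set {S, A, B, C, D, E, F} contains the accepting states A, E.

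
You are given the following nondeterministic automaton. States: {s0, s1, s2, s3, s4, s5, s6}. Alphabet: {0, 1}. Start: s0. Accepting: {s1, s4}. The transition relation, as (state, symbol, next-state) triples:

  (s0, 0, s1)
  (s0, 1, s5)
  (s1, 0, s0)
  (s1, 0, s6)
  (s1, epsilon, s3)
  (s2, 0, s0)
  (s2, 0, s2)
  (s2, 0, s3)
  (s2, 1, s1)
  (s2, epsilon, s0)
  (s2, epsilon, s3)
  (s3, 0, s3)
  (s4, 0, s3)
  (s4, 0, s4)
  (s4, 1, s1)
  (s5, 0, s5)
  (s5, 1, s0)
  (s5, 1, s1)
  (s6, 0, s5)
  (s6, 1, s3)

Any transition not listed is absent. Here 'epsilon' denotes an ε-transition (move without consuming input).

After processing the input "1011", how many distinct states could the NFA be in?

Start in {s0}.
Read '1': {s0} → {s5}.
Read '0': {s5} → {s5}.
Read '1': {s5} → {s0, s1, s3}.
Read '1': {s0, s1, s3} → {s5}.
That set has 1 state.

1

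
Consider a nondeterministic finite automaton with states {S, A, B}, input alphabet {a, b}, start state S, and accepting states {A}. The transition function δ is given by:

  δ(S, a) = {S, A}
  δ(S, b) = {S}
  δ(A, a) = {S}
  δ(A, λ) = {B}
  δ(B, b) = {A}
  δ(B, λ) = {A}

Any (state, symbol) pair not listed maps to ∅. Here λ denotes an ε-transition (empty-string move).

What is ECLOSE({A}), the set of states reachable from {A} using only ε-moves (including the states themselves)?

{A, B}

Begin with {A}.
ε-move A → B; add B.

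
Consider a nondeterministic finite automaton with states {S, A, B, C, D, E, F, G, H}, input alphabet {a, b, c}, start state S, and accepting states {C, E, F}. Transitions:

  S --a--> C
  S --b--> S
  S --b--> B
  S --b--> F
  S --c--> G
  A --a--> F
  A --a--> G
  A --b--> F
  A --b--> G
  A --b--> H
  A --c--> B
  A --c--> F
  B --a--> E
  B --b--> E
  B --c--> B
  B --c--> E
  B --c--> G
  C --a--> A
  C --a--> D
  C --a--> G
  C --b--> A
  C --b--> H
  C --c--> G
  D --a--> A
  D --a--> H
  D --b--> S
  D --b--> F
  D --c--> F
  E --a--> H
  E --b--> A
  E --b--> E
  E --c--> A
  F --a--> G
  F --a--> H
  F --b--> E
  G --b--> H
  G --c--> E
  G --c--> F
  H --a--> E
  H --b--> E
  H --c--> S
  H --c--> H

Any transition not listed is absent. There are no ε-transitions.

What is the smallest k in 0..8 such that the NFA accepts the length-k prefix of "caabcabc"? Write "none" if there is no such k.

Start in {S}.
Read 'c': S→{G}; now {G}.
Read 'a': G→∅; now ∅.
The set is empty and remains empty for the remaining 6 symbols.
No reachable set along the way intersects F.

none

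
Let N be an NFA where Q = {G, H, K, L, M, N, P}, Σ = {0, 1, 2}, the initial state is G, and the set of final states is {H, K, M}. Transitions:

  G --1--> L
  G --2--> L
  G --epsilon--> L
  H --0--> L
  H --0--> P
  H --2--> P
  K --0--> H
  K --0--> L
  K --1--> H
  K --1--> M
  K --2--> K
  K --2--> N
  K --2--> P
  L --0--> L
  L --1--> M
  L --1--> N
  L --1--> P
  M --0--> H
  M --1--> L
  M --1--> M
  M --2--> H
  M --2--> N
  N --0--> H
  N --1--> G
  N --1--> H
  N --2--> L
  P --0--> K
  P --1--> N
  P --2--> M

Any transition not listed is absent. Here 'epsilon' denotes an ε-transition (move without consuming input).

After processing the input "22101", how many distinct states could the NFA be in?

0

Start: ε-closure({G}) = {G, L}.
Read '2': {G, L} → {L}.
Read '2': {L} → ∅.
The set is empty and remains empty for the remaining 3 symbols.
That set has 0 states.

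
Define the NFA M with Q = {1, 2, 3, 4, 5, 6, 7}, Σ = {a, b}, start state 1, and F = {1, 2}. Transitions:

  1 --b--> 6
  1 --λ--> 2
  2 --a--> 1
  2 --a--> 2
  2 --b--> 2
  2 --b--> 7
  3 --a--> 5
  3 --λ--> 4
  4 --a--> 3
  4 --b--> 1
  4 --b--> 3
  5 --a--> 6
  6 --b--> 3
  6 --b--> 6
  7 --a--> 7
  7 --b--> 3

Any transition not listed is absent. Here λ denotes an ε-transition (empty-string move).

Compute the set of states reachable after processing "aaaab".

Start: ε-closure({1}) = {1, 2}.
Read 'a': {1, 2} → {1, 2}.
Read 'a': {1, 2} → {1, 2}.
Read 'a': {1, 2} → {1, 2}.
Read 'a': {1, 2} → {1, 2}.
Read 'b': {1, 2} → {2, 6, 7}.

{2, 6, 7}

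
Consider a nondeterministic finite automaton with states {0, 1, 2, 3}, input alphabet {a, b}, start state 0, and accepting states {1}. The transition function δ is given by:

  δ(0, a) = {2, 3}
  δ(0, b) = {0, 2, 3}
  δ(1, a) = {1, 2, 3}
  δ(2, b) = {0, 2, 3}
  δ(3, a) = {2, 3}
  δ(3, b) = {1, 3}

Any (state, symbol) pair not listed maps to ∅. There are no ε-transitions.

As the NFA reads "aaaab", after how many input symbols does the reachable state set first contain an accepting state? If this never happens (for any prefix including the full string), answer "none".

5

Start in {0}.
Read 'a': {0} → {2, 3}.
Read 'a': {2, 3} → {2, 3}.
Read 'a': {2, 3} → {2, 3}.
Read 'a': {2, 3} → {2, 3}.
Read 'b': {2, 3} → {0, 1, 2, 3}.
None of the earlier sets intersect F, but {0, 1, 2, 3} does.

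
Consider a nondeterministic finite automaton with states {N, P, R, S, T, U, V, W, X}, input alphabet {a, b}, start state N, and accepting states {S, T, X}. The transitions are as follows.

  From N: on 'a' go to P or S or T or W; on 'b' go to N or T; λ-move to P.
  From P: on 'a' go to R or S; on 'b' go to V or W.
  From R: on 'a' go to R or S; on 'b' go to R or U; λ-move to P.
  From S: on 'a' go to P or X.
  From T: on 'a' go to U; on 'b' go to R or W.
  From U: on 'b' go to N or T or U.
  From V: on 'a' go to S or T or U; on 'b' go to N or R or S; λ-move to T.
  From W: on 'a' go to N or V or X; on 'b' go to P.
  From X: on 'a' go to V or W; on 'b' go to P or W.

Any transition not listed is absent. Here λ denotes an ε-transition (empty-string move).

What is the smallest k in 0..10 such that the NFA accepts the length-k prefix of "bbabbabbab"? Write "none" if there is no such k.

1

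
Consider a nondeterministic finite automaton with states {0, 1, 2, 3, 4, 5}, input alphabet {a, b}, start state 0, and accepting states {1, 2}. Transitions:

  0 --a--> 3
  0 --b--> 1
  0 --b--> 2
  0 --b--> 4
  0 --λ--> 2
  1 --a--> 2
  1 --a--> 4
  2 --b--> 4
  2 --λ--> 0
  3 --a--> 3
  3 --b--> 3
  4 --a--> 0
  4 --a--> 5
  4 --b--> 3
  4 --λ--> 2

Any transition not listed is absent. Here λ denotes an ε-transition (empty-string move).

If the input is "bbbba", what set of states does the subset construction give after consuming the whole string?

{0, 2, 3, 4, 5}

Start: ε-closure({0}) = {0, 2}.
Read 'b': 0→{1, 2, 4}, 2→{4}; union {1, 2, 4}; ε-closure = {0, 1, 2, 4}.
Read 'b': 0→{1, 2, 4}, 1→∅, 2→{4}, 4→{3}; union {1, 2, 3, 4}; ε-closure = {0, 1, 2, 3, 4}.
Read 'b': 0→{1, 2, 4}, 1→∅, 2→{4}, 3→{3}, 4→{3}; union {1, 2, 3, 4}; ε-closure = {0, 1, 2, 3, 4}.
Read 'b': 0→{1, 2, 4}, 1→∅, 2→{4}, 3→{3}, 4→{3}; union {1, 2, 3, 4}; ε-closure = {0, 1, 2, 3, 4}.
Read 'a': 0→{3}, 1→{2, 4}, 2→∅, 3→{3}, 4→{0, 5}; now {0, 2, 3, 4, 5}.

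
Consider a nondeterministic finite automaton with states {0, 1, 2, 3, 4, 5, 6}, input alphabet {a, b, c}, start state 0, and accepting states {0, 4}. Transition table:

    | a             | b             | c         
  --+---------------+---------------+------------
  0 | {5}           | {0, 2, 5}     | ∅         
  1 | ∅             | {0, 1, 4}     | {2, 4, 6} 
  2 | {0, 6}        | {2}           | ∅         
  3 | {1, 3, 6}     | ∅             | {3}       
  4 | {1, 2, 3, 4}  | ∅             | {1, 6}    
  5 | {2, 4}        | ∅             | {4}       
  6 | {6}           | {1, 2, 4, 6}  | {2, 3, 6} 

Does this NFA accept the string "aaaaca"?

Yes

Start in {0}.
Read 'a': {0} → {5}.
Read 'a': {5} → {2, 4}.
Read 'a': {2, 4} → {0, 1, 2, 3, 4, 6}.
Read 'a': {0, 1, 2, 3, 4, 6} → {0, 1, 2, 3, 4, 5, 6}.
Read 'c': {0, 1, 2, 3, 4, 5, 6} → {1, 2, 3, 4, 6}.
Read 'a': {1, 2, 3, 4, 6} → {0, 1, 2, 3, 4, 6}.
The final set {0, 1, 2, 3, 4, 6} contains the accepting states 0, 4.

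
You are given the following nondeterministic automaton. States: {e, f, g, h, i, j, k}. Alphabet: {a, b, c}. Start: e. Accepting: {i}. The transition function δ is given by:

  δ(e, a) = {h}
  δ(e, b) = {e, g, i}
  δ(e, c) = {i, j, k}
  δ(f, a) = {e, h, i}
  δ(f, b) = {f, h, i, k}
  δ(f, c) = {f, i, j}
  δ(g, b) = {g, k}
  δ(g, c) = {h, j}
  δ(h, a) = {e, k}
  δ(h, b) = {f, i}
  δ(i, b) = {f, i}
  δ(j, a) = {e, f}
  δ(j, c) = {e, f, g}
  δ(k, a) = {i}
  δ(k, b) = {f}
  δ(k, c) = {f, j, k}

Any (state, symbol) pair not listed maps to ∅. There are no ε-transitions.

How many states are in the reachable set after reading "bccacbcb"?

Start in {e}.
Read 'b': e→{e, g, i}; now {e, g, i}.
Read 'c': e→{i, j, k}, g→{h, j}, i→∅; now {h, i, j, k}.
Read 'c': h→∅, i→∅, j→{e, f, g}, k→{f, j, k}; now {e, f, g, j, k}.
Read 'a': e→{h}, f→{e, h, i}, g→∅, j→{e, f}, k→{i}; now {e, f, h, i}.
Read 'c': e→{i, j, k}, f→{f, i, j}, h→∅, i→∅; now {f, i, j, k}.
Read 'b': f→{f, h, i, k}, i→{f, i}, j→∅, k→{f}; now {f, h, i, k}.
Read 'c': f→{f, i, j}, h→∅, i→∅, k→{f, j, k}; now {f, i, j, k}.
Read 'b': f→{f, h, i, k}, i→{f, i}, j→∅, k→{f}; now {f, h, i, k}.
That set has 4 states.

4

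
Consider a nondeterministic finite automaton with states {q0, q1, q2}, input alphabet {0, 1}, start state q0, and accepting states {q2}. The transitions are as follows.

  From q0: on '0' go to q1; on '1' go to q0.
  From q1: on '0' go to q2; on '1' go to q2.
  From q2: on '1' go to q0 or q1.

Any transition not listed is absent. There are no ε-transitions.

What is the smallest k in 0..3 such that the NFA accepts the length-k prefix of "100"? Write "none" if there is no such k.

Start in {q0}.
Read '1': q0→{q0}; now {q0}.
Read '0': q0→{q1}; now {q1}.
Read '0': q1→{q2}; now {q2}.
None of the earlier sets intersect F, but {q2} does.

3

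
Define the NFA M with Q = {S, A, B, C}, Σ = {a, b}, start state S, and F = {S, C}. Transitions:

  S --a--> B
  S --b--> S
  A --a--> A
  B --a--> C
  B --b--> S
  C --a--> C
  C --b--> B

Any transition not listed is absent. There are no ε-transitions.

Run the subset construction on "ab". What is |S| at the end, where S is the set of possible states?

1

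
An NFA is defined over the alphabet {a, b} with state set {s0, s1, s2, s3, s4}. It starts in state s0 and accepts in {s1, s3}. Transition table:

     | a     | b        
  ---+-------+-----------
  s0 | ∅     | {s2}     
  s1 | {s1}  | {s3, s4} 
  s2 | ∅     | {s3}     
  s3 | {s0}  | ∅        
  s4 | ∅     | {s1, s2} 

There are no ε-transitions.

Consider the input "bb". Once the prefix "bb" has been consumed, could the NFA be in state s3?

Yes

Start in {s0}.
Read 'b': {s0} → {s2}.
Read 'b': {s2} → {s3}.
State s3 is in {s3}.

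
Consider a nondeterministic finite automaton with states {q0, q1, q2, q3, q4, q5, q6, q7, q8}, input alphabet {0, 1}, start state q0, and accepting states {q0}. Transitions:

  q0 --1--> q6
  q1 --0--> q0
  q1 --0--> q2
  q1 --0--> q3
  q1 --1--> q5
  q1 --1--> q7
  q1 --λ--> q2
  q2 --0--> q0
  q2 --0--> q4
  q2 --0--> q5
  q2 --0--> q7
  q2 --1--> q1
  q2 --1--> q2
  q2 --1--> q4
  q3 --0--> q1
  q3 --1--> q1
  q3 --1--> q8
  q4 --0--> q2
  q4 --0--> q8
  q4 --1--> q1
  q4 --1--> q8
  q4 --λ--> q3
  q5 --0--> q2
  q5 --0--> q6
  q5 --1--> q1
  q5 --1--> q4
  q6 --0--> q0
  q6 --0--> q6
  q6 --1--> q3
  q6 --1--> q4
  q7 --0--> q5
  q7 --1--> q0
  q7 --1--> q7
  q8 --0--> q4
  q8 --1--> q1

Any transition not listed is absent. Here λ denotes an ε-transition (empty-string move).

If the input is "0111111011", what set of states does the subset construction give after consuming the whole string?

Start in {q0}.
Read '0': q0→∅; now ∅.
The set is empty and remains empty for the remaining 9 symbols.

∅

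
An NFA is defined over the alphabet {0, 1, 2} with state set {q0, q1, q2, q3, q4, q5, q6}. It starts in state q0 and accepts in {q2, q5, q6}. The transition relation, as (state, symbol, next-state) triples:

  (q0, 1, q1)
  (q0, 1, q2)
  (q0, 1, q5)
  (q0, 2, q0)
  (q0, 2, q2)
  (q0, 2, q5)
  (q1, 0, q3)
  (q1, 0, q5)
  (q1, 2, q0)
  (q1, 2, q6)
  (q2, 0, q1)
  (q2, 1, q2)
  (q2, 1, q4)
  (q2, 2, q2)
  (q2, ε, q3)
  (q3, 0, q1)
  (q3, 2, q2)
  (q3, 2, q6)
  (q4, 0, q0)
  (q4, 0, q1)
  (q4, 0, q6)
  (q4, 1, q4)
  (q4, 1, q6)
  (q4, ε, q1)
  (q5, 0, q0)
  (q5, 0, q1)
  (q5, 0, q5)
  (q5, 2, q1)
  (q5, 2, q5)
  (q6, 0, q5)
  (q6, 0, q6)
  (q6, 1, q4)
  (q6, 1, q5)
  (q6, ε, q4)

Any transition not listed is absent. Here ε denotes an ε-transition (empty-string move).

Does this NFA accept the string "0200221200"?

No

Start in {q0}.
Read '0': q0→∅; now ∅.
The set is empty and remains empty for the remaining 9 symbols.
The final set ∅ contains no accepting state.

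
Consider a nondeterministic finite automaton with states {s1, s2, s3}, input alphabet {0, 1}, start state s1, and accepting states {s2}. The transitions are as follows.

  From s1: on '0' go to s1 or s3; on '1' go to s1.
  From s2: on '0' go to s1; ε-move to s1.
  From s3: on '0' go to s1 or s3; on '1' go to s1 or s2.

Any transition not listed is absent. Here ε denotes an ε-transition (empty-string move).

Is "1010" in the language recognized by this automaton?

No

Start in {s1}.
Read '1': s1→{s1}; now {s1}.
Read '0': s1→{s1, s3}; now {s1, s3}.
Read '1': s1→{s1}, s3→{s1, s2}; now {s1, s2}.
Read '0': s1→{s1, s3}, s2→{s1}; now {s1, s3}.
The final set {s1, s3} contains no accepting state.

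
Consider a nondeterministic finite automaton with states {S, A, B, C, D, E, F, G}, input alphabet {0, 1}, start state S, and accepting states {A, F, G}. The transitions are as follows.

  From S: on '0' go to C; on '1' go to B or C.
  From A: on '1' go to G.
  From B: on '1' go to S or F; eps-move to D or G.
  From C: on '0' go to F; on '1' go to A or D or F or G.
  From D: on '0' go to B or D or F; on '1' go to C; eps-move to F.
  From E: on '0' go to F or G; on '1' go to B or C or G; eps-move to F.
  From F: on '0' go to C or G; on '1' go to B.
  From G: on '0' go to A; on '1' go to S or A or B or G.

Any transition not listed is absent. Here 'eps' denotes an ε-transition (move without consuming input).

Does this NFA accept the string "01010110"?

Start in {S}.
Read '0': S→{C}; now {C}.
Read '1': C→{A, D, F, G}; now {A, D, F, G}.
Read '0': A→∅, D→{B, D, F}, F→{C, G}, G→{A}; now {A, B, C, D, F, G}.
Read '1': A→{G}, B→{S, F}, C→{A, D, F, G}, D→{C}, F→{B}, G→{S, A, B, G}; now {S, A, B, C, D, F, G}.
Read '0': S→{C}, A→∅, B→∅, C→{F}, D→{B, D, F}, F→{C, G}, G→{A}; now {A, B, C, D, F, G}.
Read '1': A→{G}, B→{S, F}, C→{A, D, F, G}, D→{C}, F→{B}, G→{S, A, B, G}; now {S, A, B, C, D, F, G}.
Read '1': S→{B, C}, A→{G}, B→{S, F}, C→{A, D, F, G}, D→{C}, F→{B}, G→{S, A, B, G}; now {S, A, B, C, D, F, G}.
Read '0': S→{C}, A→∅, B→∅, C→{F}, D→{B, D, F}, F→{C, G}, G→{A}; now {A, B, C, D, F, G}.
The final set {A, B, C, D, F, G} contains the accepting states A, F, G.

Yes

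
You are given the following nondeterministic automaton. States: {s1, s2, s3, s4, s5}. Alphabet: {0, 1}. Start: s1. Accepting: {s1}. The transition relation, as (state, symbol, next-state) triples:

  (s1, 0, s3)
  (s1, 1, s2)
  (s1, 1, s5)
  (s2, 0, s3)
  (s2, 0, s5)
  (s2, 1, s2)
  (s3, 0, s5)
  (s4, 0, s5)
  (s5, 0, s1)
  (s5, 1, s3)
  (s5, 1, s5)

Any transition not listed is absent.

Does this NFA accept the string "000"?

Yes

Start in {s1}.
Read '0': s1→{s3}; now {s3}.
Read '0': s3→{s5}; now {s5}.
Read '0': s5→{s1}; now {s1}.
The final set {s1} contains the accepting state s1.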